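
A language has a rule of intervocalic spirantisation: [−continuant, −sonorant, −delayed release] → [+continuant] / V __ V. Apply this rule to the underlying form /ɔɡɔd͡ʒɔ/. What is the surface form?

The only segment in the rule's environment that also matches [−continuant, −sonorant, −delayed release] is /ɡ/. Applying [+continuant] turns the voiced velar stop into /ɣ/ (voiced velar fricative), giving [ɔɣɔd͡ʒɔ].

[ɔɣɔd͡ʒɔ]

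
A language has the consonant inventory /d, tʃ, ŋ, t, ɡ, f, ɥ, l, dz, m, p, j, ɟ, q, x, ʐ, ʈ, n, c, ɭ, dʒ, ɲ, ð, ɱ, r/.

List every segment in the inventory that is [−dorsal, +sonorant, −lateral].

First, the [−dorsal] segments are /d, tʃ, t, f, l, dz, m, p, ʐ, ʈ, n, ɭ, dʒ, ð, ɱ, r/.
Of those, [+sonorant] gives /l, m, n, ɭ, ɱ, r/.
Among these, [−lateral] leaves /m, n, ɱ, r/.

m, n, ɱ, r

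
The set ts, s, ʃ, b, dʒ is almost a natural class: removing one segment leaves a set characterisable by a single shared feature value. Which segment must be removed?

b

[strident] (equivalently [labial], [coronal]) groups all but one: /ts, ʃ, s, dʒ/ share [+strident] while /b/ (voiced bilabial stop) alone is [-strident]. Removing any other segment would not leave a single-feature class that excludes it.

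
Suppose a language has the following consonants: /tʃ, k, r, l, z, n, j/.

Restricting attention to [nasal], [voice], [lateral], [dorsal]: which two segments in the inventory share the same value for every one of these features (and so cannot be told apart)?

z, r

/z/ (voiced alveolar fricative) and /r/ (alveolar trill) are both [−nasal], [+voice], [−lateral], [−dorsal], so none of the listed features separates them. (They do differ in [sonorant] and [strident], which are not among the given features.) Every other pair in the inventory differs on at least one listed feature.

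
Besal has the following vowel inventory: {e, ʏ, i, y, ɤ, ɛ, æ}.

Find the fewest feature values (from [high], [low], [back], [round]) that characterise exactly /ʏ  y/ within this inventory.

[+round]

The target set is precisely the extension of [+round] in this inventory.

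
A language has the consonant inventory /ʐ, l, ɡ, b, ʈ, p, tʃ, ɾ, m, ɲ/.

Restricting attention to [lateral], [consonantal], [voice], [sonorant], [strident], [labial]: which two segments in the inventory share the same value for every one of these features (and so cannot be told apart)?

ɾ, ɲ

Both /ɾ/ and /ɲ/ are [−lateral], [+consonantal], [+voice], [+sonorant], [−strident], [−labial]. Since the list omits [nasal] and [dorsal] — which do distinguish the alveolar tap from the palatal nasal — this pair collapses; all other pairs remain distinct.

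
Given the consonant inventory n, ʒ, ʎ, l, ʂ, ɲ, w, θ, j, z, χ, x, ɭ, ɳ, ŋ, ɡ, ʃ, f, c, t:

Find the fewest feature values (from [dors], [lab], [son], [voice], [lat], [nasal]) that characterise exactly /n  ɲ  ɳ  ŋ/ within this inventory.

/n, ɲ, ɳ, ŋ/ are exactly the [+nasal] segments in the inventory, so a single feature suffices.

[+nasal]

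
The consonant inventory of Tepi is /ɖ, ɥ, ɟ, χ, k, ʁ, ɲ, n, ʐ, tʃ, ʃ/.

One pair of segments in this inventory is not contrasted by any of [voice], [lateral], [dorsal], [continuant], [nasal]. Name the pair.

/ɥ/ (labial-palatal glide) and /ʁ/ (voiced uvular fricative) are both [+voice], [−lateral], [+dorsal], [+continuant], [−nasal], so none of the listed features separates them. (They do differ in [labial], [round], [high] and [back], which are not among the given features.) Every other pair in the inventory differs on at least one listed feature.

ɥ, ʁ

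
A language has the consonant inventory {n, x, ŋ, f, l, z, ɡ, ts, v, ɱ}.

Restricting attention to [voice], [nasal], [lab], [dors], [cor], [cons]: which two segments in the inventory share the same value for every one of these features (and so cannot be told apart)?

On the given features, /l/ and /z/ have an identical profile: [+voice], [−nasal], [−labial], [−dorsal], [+coronal], [+consonantal]. No other two segments in the inventory coincide on all 6 features. (They do differ in [sonorant], [lateral] and [strident], which are not among the given features.)

l, z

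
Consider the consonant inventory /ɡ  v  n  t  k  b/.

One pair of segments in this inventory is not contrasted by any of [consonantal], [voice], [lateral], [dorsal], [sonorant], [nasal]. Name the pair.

On the given features, /b/ and /v/ have an identical profile: [+consonantal], [+voice], [−lateral], [−dorsal], [−sonorant], [−nasal]. No other two segments in the inventory coincide on all 6 features. (They do differ in [continuant], which is not among the given features.)

b, v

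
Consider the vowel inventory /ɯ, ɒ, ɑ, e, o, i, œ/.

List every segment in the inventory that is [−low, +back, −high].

First, the [−low] segments are /ɯ, e, o, i, œ/.
Among these, [+back] gives /ɯ, o/.
Within that set, [−high] leaves /o/.

o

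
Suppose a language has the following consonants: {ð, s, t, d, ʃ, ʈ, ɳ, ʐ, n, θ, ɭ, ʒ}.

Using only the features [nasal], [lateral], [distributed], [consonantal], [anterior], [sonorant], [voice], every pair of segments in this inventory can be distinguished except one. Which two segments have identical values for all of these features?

/s/ (voiceless alveolar fricative) and /t/ (voiceless alveolar stop) are both [−nasal], [−lateral], [−distributed], [+consonantal], [+anterior], [−sonorant], [−voice], so none of the listed features separates them. (They do differ in [continuant] and [strident], which are not among the given features.) Every other pair in the inventory differs on at least one listed feature.

s, t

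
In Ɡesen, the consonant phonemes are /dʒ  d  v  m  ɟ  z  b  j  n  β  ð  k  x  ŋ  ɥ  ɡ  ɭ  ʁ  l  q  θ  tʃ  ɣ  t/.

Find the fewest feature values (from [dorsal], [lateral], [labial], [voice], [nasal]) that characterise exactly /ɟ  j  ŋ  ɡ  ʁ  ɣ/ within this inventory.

[+voice, -labial, +dorsal]

/ɟ, j, ŋ, ɡ, ʁ, ɣ/ are all [+voice], [-labial], [+dorsal], and no other segment in the inventory matches all three values. Dropping any one of them over-generates: [-labial, +dorsal] alone would also admit /k, x, q/; [+voice, +dorsal] alone would also admit /ɥ/; [+voice, -labial] alone would also admit /dʒ, d, z, n, …/. No other combination of two listed features picks out exactly this set either, so fewer than three features will not do.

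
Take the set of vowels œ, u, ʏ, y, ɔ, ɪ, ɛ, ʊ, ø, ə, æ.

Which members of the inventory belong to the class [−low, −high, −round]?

ɛ, ə

The [−low] segments are /œ, u, ʏ, y, ɔ, ɪ, ɛ, ʊ, ø, ə/.
Of those, [−high] gives /œ, ɔ, ɛ, ø, ə/.
Intersecting with [−round] leaves /ɛ, ə/.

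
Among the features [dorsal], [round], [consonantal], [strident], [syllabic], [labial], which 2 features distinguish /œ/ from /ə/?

[labial], [round]

/œ/ is the mid front rounded lax vowel and /ə/ is the mid central vowel (schwa). Both are [+dorsal], [−consonantal], [−strident], [+syllabic]. /œ/ is [+labial] while /ə/ is [−labial]; /œ/ is [+round] while /ə/ is [−round], so the distinguishing features are [labial], [round].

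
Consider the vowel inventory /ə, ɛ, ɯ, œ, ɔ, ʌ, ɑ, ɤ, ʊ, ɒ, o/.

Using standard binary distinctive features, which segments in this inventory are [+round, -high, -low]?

œ, ɔ, o

The [+round] segments are /œ, ɔ, ʊ, ɒ, o/.
Of those, [-high] gives /œ, ɔ, ɒ, o/.
Then [-low] leaves /œ, ɔ, o/.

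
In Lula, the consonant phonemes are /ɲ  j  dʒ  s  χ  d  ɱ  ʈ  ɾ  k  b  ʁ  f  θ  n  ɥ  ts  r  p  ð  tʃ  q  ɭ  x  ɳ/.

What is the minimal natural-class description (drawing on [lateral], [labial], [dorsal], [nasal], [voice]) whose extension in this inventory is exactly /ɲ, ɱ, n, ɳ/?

Every target segment is [+nasal] and no other inventory member is, so one feature is enough.

[+nasal]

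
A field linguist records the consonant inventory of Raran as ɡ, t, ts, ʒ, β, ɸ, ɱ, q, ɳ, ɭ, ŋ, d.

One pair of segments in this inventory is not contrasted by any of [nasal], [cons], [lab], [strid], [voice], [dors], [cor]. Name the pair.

d, ɭ

Both /d/ and /ɭ/ are [-nasal], [+consonantal], [-labial], [-strident], [+voice], [-dorsal], [+coronal]. Since the list omits [sonorant], [lateral] and [anterior] — which do distinguish the voiced alveolar stop from the retroflex lateral approximant — this pair collapses; all other pairs remain distinct.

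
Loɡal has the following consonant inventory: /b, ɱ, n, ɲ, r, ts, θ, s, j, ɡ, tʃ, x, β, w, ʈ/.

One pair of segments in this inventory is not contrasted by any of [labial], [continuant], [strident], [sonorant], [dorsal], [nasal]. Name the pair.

tʃ, ts

Both /tʃ/ and /ts/ are [-labial], [-continuant], [+strident], [-sonorant], [-dorsal], [-nasal]. Since the list omits [anterior] and [distributed] — which do distinguish the voiceless postalveolar affricate from the voiceless alveolar affricate — this pair collapses; all other pairs remain distinct.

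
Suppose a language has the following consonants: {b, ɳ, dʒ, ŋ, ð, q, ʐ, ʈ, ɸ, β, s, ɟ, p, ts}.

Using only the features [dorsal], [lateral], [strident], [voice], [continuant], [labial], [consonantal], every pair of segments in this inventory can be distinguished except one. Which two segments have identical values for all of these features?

ŋ, ɟ

Both /ŋ/ and /ɟ/ are [+dorsal], [−lateral], [−strident], [+voice], [−continuant], [−labial], [+consonantal]. Since the list omits [sonorant], [nasal] and [back] — which do distinguish the velar nasal from the voiced palatal stop — this pair collapses; all other pairs remain distinct.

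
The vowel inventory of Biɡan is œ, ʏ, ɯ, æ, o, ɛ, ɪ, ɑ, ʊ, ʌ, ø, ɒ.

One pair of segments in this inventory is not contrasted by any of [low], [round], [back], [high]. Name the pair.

ø, œ

On the given features, /ø/ and /œ/ have an identical profile: [−low], [+round], [−back], [−high]. No other two segments in the inventory coincide on all 4 features. (They do differ in [tense], which is not among the given features.)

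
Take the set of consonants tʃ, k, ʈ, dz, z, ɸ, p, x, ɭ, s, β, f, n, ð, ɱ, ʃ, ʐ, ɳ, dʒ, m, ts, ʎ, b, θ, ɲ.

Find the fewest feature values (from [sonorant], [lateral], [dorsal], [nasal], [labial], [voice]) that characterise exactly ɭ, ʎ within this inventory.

Every target segment is [+lateral] and no other inventory member is, so one feature is enough.

[+lateral]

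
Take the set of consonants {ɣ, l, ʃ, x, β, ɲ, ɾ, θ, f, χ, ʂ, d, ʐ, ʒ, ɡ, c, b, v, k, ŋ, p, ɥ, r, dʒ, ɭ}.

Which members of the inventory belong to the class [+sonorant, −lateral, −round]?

Eliminate segments failing any feature: /ɣ, ʃ, x, β, θ, f, χ, ʂ, d, ʐ, ʒ, ɡ, c, b, v, k, p, dʒ/ are [−sonorant]; /l, ɭ/ are [+lateral]; /ɥ/ is [+round]. The remaining /ɲ, ɾ, ŋ, r/ satisfy [+sonorant], [−lateral], [−round].

ɲ, ɾ, ŋ, r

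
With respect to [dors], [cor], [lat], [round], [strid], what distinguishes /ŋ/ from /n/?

The two segments share [−lateral], [−round], [−strident]. The only features from the list on which they differ: /ŋ/ is [−coronal] while /n/ is [+coronal]; /ŋ/ is [+dorsal] while /n/ is [−dorsal].

[coronal], [dorsal]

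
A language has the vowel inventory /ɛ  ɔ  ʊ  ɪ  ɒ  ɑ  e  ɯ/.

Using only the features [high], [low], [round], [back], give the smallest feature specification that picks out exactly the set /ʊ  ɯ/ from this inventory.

[+high, +back]

/ʊ, ɯ/ are all [+high], [+back], and no other segment in the inventory matches both values. Dropping any one of them over-generates: [+back] alone would also admit /ɔ, ɒ, ɑ/; [+high] alone would also admit /ɪ/. No other single listed feature picks out exactly this set either, so fewer than two features will not do.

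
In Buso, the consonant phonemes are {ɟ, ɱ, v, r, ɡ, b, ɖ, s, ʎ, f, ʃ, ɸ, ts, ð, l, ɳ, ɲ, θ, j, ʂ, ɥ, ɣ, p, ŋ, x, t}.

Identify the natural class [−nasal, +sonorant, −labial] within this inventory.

Checking each segment against [−nasal], [+sonorant], [−labial]: /r/ (alveolar trill), /ʎ/ (palatal lateral approximant), /l/ (alveolar lateral approximant), /j/ (palatal glide) satisfy every feature; every other segment in the inventory fails at least one.

r, ʎ, l, j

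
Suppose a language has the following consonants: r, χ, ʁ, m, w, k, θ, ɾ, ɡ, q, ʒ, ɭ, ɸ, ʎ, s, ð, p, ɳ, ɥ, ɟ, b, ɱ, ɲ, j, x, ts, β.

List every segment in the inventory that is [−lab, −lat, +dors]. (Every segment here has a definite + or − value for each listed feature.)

Eliminate segments failing any feature: /r, θ, ɾ, ʒ, s, ð, ɳ, ts/ are [−dorsal]; /m, w, ɸ, p, ɥ, b, ɱ, β/ are [+labial]; /ɭ, ʎ/ are [+lateral]. The remaining /χ, ʁ, k, ɡ, q, ɟ, ɲ, j, x/ satisfy [−labial], [−lateral], [+dorsal].

χ, ʁ, k, ɡ, q, ɟ, ɲ, j, x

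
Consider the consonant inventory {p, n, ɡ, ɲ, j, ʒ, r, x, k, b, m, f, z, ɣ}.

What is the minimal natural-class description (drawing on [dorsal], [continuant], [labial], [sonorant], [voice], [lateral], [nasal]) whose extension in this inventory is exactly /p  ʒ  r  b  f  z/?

[−nasal, −dorsal]

/p, ʒ, r, b, f, z/ are all [−nasal], [−dorsal], and no other segment in the inventory matches both values. Dropping any one of them over-generates: [−dorsal] alone would also admit /n, m/; [−nasal] alone would also admit /ɡ, j, x, k, …/. No other single listed feature picks out exactly this set either, so fewer than two features will not do.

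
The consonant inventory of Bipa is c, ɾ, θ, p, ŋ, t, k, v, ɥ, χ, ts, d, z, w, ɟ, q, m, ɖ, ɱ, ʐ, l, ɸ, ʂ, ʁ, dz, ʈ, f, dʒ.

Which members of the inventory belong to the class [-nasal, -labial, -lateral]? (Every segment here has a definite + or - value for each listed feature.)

Eliminate segments failing any feature: /p, v, ɥ, w, ɸ, f/ are [+labial]; /ŋ, m, ɱ/ are [+nasal]; /l/ is [+lateral]. The remaining /c, ɾ, θ, t, k, χ, ts, d, z, ɟ, q, ɖ, ʐ, ʂ, ʁ, dz, ʈ, dʒ/ satisfy [-nasal], [-labial], [-lateral].

c, ɾ, θ, t, k, χ, ts, d, z, ɟ, q, ɖ, ʐ, ʂ, ʁ, dz, ʈ, dʒ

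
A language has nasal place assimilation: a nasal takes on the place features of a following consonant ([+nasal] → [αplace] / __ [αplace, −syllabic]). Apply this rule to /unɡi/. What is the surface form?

[uŋɡi]

In /unɡi/, the nasal /n/ precedes /ɡ/, which is [+dorsal]. The nasal assimilates in place, becoming the [+dorsal] nasal /ŋ/. The surface form is [uŋɡi].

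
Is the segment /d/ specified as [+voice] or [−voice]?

As the voiced alveolar stop, /d/ is [+voice].

[+voice]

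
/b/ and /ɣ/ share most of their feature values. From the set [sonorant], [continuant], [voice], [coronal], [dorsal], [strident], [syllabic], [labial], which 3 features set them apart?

/b/ is the voiced bilabial stop and /ɣ/ is the voiced velar fricative. Both are [−sonorant], [+voice], [−coronal], [−strident], [−syllabic]. /b/ is [−continuant] while /ɣ/ is [+continuant]; /b/ is [+labial] while /ɣ/ is [−labial]; /b/ is [−dorsal] while /ɣ/ is [+dorsal], so the distinguishing features are [continuant], [labial], [dorsal].

[continuant], [labial], [dorsal]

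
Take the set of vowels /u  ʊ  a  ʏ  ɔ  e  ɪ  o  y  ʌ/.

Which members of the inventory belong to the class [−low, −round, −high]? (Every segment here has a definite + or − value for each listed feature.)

e, ʌ

Checking each segment against [−low], [−round], [−high]: /e/ (mid front unrounded tense vowel), /ʌ/ (mid back unrounded lax vowel) satisfy every feature; every other segment in the inventory fails at least one.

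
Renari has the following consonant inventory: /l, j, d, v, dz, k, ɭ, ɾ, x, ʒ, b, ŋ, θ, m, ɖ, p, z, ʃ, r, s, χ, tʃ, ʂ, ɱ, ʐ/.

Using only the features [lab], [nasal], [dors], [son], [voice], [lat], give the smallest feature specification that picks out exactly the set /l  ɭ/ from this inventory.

Every target segment is [+lateral] and no other inventory member is, so one feature is enough.

[+lat]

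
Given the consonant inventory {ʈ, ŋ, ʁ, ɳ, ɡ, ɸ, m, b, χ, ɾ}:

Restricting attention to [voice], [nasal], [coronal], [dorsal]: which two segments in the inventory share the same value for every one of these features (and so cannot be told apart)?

ɡ, ʁ

/ɡ/ (voiced velar stop) and /ʁ/ (voiced uvular fricative) are both [+voice], [-nasal], [-coronal], [+dorsal], so none of the listed features separates them. (They do differ in [continuant] and [high], which are not among the given features.) Every other pair in the inventory differs on at least one listed feature.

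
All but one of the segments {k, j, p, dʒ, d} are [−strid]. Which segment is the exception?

dʒ

/dʒ/ is the voiced postalveolar affricate, which is [+strident]; the rest — /j, k, p, d/ — are [−strident].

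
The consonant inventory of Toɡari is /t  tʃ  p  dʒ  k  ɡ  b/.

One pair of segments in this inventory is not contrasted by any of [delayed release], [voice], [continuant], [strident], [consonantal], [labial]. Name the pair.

k, t

On the given features, /k/ and /t/ have an identical profile: [-delayed release], [-voice], [-continuant], [-strident], [+consonantal], [-labial]. No other two segments in the inventory coincide on all 6 features. (They do differ in [coronal] and [dorsal], which are not among the given features.)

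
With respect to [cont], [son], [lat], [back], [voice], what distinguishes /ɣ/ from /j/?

/ɣ/ is the voiced velar fricative and /j/ is the palatal glide. Both are [+continuant], [-lateral], [+voice]. /ɣ/ is [-sonorant] while /j/ is [+sonorant]; /ɣ/ is [+back] while /j/ is [-back], so the distinguishing features are [sonorant], [back].

[sonorant], [back]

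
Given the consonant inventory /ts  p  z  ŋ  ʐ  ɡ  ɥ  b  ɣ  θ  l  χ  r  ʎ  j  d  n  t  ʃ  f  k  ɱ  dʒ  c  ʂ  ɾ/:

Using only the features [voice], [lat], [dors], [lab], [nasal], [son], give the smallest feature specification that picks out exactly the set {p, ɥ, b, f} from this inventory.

[-nasal, +lab]

/p, ɥ, b, f/ are all [-nasal], [+labial], and no other segment in the inventory matches both values. Dropping any one of them over-generates: [+labial] alone would also admit /ɱ/; [-nasal] alone would also admit /ts, z, ʐ, ɡ, …/. No other single listed feature picks out exactly this set either, so fewer than two features will not do.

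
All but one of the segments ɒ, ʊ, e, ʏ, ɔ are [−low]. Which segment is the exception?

ɒ

/ɒ/ is the low back rounded vowel, which is [+low]; the rest — /ʊ, ɔ, ʏ, e/ — are [−low].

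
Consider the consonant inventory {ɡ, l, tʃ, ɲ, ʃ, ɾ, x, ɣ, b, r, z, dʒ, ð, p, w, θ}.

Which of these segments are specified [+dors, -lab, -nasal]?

ɡ, x, ɣ

Checking each segment against [+dorsal], [-labial], [-nasal]: /ɡ/ (voiced velar stop), /x/ (voiceless velar fricative), /ɣ/ (voiced velar fricative) satisfy every feature; every other segment in the inventory fails at least one.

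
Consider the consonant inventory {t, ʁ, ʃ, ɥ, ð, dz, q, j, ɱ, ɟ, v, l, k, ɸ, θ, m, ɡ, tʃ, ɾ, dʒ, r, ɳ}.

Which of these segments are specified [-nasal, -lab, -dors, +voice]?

Checking each segment against [-nasal], [-labial], [-dorsal], [+voice]: /ð/ (voiced dental fricative), /dz/ (voiced alveolar affricate), /l/ (alveolar lateral approximant), /ɾ/ (alveolar tap), /dʒ/ (voiced postalveolar affricate), /r/ (alveolar trill) satisfy every feature; every other segment in the inventory fails at least one.

ð, dz, l, ɾ, dʒ, r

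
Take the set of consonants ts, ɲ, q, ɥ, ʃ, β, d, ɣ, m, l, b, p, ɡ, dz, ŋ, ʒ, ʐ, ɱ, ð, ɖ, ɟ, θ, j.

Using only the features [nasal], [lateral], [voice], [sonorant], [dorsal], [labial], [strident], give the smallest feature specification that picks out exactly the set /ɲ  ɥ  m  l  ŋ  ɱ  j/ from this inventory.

/ɲ, ɥ, m, l, ŋ, ɱ, j/ are exactly the [+sonorant] segments in the inventory, so a single feature suffices.

[+sonorant]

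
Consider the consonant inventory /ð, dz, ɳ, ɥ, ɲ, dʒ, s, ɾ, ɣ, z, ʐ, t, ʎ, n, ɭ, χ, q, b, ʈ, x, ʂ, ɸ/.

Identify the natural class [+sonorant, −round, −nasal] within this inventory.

The [+sonorant] segments are /ɳ, ɥ, ɲ, ɾ, ʎ, n, ɭ/.
Then [−round] gives /ɳ, ɲ, ɾ, ʎ, n, ɭ/.
Within that set, [−nasal] leaves /ɾ, ʎ, ɭ/.

ɾ, ʎ, ɭ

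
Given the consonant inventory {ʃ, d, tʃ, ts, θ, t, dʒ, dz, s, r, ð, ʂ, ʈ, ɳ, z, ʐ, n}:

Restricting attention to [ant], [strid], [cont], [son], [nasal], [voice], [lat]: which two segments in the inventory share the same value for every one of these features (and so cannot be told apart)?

/ʃ/ (voiceless postalveolar fricative) and /ʂ/ (voiceless retroflex fricative) are both [-anterior], [+strident], [+continuant], [-sonorant], [-nasal], [-voice], [-lateral], so none of the listed features separates them. (They do differ in [distributed], which is not among the given features.) Every other pair in the inventory differs on at least one listed feature.

ʃ, ʂ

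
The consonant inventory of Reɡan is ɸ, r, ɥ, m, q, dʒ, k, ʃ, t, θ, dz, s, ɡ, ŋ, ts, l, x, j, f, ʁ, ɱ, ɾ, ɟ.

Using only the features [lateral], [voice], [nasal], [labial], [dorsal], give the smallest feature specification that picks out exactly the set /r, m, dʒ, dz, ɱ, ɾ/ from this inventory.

[+voice, -lateral, -dorsal]

/r, m, dʒ, dz, ɱ, ɾ/ are all [+voice], [-lateral], [-dorsal], and no other segment in the inventory matches all three values. Dropping any one of them over-generates: [-lateral, -dorsal] alone would also admit /ɸ, ʃ, t, θ, …/; [+voice, -dorsal] alone would also admit /l/; [+voice, -lateral] alone would also admit /ɥ, ɡ, ŋ, j, …/. No other combination of two listed features picks out exactly this set either, so fewer than three features will not do.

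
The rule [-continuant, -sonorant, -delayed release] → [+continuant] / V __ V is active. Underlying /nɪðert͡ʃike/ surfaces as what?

[nɪðert͡ʃixe]

/k/ satisfies [-continuant, -sonorant, -delayed release] and sits in V __ V. The [+continuant] counterpart of the voiceless velar stop is /x/. Other segments in /nɪðert͡ʃike/ either fail the structural description or are not in the environment, so the surface form is [nɪðert͡ʃixe].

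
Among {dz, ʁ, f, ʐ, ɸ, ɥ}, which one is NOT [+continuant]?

Every segment except /dz/ is [+continuant]. /dz/ (voiced alveolar affricate) is [-continuant], so it is the exception.

dz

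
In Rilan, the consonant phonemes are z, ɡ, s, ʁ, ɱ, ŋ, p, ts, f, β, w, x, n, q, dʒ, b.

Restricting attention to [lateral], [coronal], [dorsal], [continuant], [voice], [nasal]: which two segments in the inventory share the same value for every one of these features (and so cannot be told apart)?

ʁ, w

On the given features, /ʁ/ and /w/ have an identical profile: [−lateral], [−coronal], [+dorsal], [+continuant], [+voice], [−nasal]. No other two segments in the inventory coincide on all 6 features. (They do differ in [labial], [round] and [high], which are not among the given features.)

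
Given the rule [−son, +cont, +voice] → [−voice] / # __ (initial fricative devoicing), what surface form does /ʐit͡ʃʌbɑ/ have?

[ʂit͡ʃʌbɑ]

The only segment in the rule's environment that also matches [−son, +cont, +voice] is /ʐ/. Applying [−voice] turns the voiced retroflex fricative into /ʂ/ (voiceless retroflex fricative), giving [ʂit͡ʃʌbɑ].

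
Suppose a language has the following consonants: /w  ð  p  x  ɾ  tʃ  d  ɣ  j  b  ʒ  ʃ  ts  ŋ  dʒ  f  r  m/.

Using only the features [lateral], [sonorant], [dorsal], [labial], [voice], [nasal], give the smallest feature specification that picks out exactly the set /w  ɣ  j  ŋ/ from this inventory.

The class [+voice], [+dorsal] has exactly /w, ɣ, j, ŋ/ as its extension in this inventory. No smaller conjunction from the listed features achieves this: [+dorsal] alone would also admit /x/; [+voice] alone would also admit /ð, ɾ, d, b, …/; and checking the remaining single features turns up none with this extension.

[+voice, +dorsal]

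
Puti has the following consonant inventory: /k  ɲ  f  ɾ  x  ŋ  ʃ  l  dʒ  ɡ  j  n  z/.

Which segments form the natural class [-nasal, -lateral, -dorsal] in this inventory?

f, ɾ, ʃ, dʒ, z

Eliminate segments failing any feature: /k, x, ɡ, j/ are [+dorsal]; /ɲ, ŋ, n/ are [+nasal]; /l/ is [+lateral]. The remaining /f, ɾ, ʃ, dʒ, z/ satisfy [-nasal], [-lateral], [-dorsal].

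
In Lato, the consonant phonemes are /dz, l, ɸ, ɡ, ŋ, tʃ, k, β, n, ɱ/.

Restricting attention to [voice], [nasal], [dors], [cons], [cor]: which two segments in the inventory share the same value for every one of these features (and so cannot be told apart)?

l, dz

On the given features, /l/ and /dz/ have an identical profile: [+voice], [−nasal], [−dorsal], [+consonantal], [+coronal]. No other two segments in the inventory coincide on all 5 features. (They do differ in [sonorant], [lateral] and [strident], which are not among the given features.)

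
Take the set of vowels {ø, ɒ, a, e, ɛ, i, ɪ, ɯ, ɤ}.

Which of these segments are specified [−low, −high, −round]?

Checking each segment against [−low], [−high], [−round]: /e/ (mid front unrounded tense vowel), /ɛ/ (mid front unrounded lax vowel), /ɤ/ (mid back unrounded tense vowel) satisfy every feature; every other segment in the inventory fails at least one.

e, ɛ, ɤ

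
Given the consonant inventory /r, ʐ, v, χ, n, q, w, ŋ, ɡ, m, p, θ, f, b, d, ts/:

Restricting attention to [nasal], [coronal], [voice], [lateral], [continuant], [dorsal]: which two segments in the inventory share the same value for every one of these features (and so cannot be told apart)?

r, ʐ

Both /r/ and /ʐ/ are [−nasal], [+coronal], [+voice], [−lateral], [+continuant], [−dorsal]. Since the list omits [sonorant], [strident] and [anterior] — which do distinguish the alveolar trill from the voiced retroflex fricative — this pair collapses; all other pairs remain distinct.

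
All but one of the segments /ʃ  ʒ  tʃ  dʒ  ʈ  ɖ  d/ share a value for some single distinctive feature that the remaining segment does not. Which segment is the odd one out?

The remaining segments after removing /d/ share [-anterior]; /d/ (voiced alveolar stop) is [+anterior]. For every other candidate removal, the leftover set fails to share any single feature value that the removed segment lacks.

d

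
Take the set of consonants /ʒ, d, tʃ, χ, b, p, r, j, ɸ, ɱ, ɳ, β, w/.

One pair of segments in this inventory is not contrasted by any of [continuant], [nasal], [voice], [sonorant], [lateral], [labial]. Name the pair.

Both /j/ and /r/ are [+continuant], [-nasal], [+voice], [+sonorant], [-lateral], [-labial]. Since the list omits [dorsal] — which does distinguish the palatal glide from the alveolar trill — this pair collapses; all other pairs remain distinct.

j, r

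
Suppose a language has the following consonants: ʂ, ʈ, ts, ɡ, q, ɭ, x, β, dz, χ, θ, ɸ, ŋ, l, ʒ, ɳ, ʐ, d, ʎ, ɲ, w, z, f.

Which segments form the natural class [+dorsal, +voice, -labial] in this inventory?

Checking each segment against [+dorsal], [+voice], [-labial]: /ɡ/ (voiced velar stop), /ŋ/ (velar nasal), /ʎ/ (palatal lateral approximant), /ɲ/ (palatal nasal) satisfy every feature; every other segment in the inventory fails at least one.

ɡ, ŋ, ʎ, ɲ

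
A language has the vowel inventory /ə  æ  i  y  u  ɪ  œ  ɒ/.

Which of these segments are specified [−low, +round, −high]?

œ

Checking each segment against [−low], [+round], [−high]: /œ/ (mid front rounded lax vowel) satisfies every feature; every other segment in the inventory fails at least one.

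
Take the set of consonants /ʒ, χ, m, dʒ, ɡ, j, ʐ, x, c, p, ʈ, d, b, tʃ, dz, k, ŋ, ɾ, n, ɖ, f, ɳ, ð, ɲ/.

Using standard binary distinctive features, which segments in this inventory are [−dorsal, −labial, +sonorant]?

ɾ, n, ɳ

The [−dorsal] segments are /ʒ, m, dʒ, ʐ, p, ʈ, d, b, tʃ, dz, ɾ, n, ɖ, f, ɳ, ð/.
Of those, [−labial] gives /ʒ, dʒ, ʐ, ʈ, d, tʃ, dz, ɾ, n, ɖ, ɳ, ð/.
Among these, [+sonorant] leaves /ɾ, n, ɳ/.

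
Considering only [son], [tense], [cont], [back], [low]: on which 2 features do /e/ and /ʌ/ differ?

/e/ (mid front unrounded tense vowel) and /ʌ/ (mid back unrounded lax vowel) agree on [+sonorant], [+continuant], [−low]. They differ on [back] (/e/ [−], /ʌ/ [+]), [tense] (/e/ [+], /ʌ/ [−]).

[back], [tense]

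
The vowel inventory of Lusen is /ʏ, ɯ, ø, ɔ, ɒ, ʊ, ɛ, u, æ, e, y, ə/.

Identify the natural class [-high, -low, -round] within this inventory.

Eliminate segments failing any feature: /ʏ, ɯ, ʊ, u, y/ are [+high]; /ø, ɔ/ are [+round]; /ɒ, æ/ are [+low]. The remaining /ɛ, e, ə/ satisfy [-high], [-low], [-round].

ɛ, e, ə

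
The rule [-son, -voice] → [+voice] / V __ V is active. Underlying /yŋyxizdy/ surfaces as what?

/x/ satisfies [-son, -voice] and sits in V __ V. The [+voice] counterpart of the voiceless velar fricative is /ɣ/. Other segments in /yŋyxizdy/ either fail the structural description or are not in the environment, so the surface form is [yŋyɣizdy].

[yŋyɣizdy]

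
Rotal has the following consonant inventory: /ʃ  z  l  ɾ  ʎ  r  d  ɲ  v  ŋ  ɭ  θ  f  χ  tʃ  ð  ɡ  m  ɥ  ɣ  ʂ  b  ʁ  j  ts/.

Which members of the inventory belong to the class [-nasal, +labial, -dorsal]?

Eliminate segments failing any feature: /ʃ, z, l, ɾ, ʎ, r, d, ɭ, θ, χ, tʃ, ð, ɡ, ɣ, ʂ, ʁ, j, ts/ are [-labial]; /ɲ, ŋ, m/ are [+nasal]; /ɥ/ is [+dorsal]. The remaining /v, f, b/ satisfy [-nasal], [+labial], [-dorsal].

v, f, b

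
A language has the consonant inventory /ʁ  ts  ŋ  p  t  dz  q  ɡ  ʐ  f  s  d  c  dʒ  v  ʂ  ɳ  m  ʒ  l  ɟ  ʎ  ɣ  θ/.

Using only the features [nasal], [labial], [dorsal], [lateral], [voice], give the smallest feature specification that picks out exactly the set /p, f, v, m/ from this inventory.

[+labial]

Every target segment is [+labial] and no other inventory member is, so one feature is enough.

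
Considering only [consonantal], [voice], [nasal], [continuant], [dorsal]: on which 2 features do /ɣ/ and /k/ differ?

[voice], [continuant]

The two segments share [+consonantal], [−nasal], [+dorsal]. The only features from the list on which they differ: /ɣ/ is [+voice] while /k/ is [−voice]; /ɣ/ is [+continuant] while /k/ is [−continuant].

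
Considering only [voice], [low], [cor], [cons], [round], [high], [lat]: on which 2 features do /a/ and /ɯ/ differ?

[high], [low]

/a/ (low unrounded vowel) and /ɯ/ (high back unrounded vowel) agree on [+voice], [-coronal], [-consonantal], [-round], [-lateral]. They differ on [high] (/a/ [-], /ɯ/ [+]), [low] (/a/ [+], /ɯ/ [-]).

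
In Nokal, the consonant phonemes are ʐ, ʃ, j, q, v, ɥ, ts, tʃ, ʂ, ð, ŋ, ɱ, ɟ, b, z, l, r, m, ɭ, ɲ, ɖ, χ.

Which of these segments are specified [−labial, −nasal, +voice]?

ʐ, j, ð, ɟ, z, l, r, ɭ, ɖ

Eliminate segments failing any feature: /ʃ, q, ts, tʃ, ʂ, χ/ are [−voice]; /v, ɥ, ɱ, b, m/ are [+labial]; /ŋ, ɲ/ are [+nasal]. The remaining /ʐ, j, ð, ɟ, z, l, r, ɭ, ɖ/ satisfy [−labial], [−nasal], [+voice].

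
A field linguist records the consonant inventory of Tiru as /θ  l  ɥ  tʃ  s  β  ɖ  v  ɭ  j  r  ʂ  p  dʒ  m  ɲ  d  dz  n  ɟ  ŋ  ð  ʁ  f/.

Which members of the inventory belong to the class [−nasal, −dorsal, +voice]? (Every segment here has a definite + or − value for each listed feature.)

l, β, ɖ, v, ɭ, r, dʒ, d, dz, ð

Among the inventory, the [−nasal] segments are /θ, l, ɥ, tʃ, s, β, ɖ, v, ɭ, j, r, ʂ, p, dʒ, d, dz, ɟ, ð, ʁ, f/.
Then [−dorsal] gives /θ, l, tʃ, s, β, ɖ, v, ɭ, r, ʂ, p, dʒ, d, dz, ð, f/.
Among these, [+voice] leaves /l, β, ɖ, v, ɭ, r, dʒ, d, dz, ð/.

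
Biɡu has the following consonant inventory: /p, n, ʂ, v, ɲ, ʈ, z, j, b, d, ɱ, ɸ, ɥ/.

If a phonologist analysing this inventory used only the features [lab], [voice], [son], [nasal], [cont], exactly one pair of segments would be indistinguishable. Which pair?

n, ɲ

On the given features, /n/ and /ɲ/ have an identical profile: [−labial], [+voice], [+sonorant], [+nasal], [−continuant]. No other two segments in the inventory coincide on all 5 features. (They do differ in [dorsal], which is not among the given features.)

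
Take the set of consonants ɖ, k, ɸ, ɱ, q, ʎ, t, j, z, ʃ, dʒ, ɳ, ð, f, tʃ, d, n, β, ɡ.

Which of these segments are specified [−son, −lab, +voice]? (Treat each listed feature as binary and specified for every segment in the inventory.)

Eliminate segments failing any feature: /k, q, t, ʃ, tʃ/ are [−voice]; /ɸ, f, β/ are [+labial]; /ɱ, ʎ, j, ɳ, n/ are [+sonorant]. The remaining /ɖ, z, dʒ, ð, d, ɡ/ satisfy [−sonorant], [−labial], [+voice].

ɖ, z, dʒ, ð, d, ɡ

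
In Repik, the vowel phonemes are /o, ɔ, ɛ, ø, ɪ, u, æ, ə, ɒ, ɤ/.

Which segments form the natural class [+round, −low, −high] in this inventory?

Eliminate segments failing any feature: /ɛ, ɪ, æ, ə, ɤ/ are [−round]; /u/ is [+high]; /ɒ/ is [+low]. The remaining /o, ɔ, ø/ satisfy [+round], [−low], [−high].

o, ɔ, ø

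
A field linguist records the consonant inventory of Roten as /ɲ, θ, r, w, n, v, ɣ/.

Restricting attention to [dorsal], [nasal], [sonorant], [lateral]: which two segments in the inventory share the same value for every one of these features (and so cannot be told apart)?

θ, v

/θ/ (voiceless dental fricative) and /v/ (voiced labiodental fricative) are both [−dorsal], [−nasal], [−sonorant], [−lateral], so none of the listed features separates them. (They do differ in [voice], [labial] and [coronal], which are not among the given features.) Every other pair in the inventory differs on at least one listed feature.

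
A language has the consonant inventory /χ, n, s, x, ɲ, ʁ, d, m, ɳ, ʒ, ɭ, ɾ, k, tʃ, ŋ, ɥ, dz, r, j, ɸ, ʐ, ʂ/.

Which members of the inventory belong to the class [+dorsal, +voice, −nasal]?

ʁ, ɥ, j

Eliminate segments failing any feature: /χ, x, k/ are [−voice]; /n, s, d, m, ɳ, ʒ, ɭ, ɾ, tʃ, dz, r, ɸ, ʐ, ʂ/ are [−dorsal]; /ɲ, ŋ/ are [+nasal]. The remaining /ʁ, ɥ, j/ satisfy [+dorsal], [+voice], [−nasal].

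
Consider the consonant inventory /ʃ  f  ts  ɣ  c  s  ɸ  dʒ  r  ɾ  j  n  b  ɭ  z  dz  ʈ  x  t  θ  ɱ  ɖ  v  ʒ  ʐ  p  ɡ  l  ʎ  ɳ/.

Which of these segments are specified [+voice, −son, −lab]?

Eliminate segments failing any feature: /ʃ, f, ts, c, s, ɸ, ʈ, x, t, θ, p/ are [−voice]; /r, ɾ, j, n, ɭ, ɱ, l, ʎ, ɳ/ are [+sonorant]; /b, v/ are [+labial]. The remaining /ɣ, dʒ, z, dz, ɖ, ʒ, ʐ, ɡ/ satisfy [+voice], [−sonorant], [−labial].

ɣ, dʒ, z, dz, ɖ, ʒ, ʐ, ɡ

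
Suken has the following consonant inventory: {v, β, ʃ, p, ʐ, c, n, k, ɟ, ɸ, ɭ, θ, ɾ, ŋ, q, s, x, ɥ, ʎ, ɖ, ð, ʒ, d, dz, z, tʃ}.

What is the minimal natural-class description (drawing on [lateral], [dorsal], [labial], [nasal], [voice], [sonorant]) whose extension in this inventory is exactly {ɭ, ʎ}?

/ɭ, ʎ/ are exactly the [+lateral] segments in the inventory, so a single feature suffices.

[+lateral]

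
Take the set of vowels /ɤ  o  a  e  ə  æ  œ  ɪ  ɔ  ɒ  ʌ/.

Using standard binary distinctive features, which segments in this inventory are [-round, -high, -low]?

Checking each segment against [-round], [-high], [-low]: /ɤ/ (mid back unrounded tense vowel), /e/ (mid front unrounded tense vowel), /ə/ (mid central vowel (schwa)), /ʌ/ (mid back unrounded lax vowel) satisfy every feature; every other segment in the inventory fails at least one.

ɤ, e, ə, ʌ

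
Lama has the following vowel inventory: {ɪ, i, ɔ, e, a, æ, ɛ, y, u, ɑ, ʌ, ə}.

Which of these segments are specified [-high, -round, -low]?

e, ɛ, ʌ, ə

Checking each segment against [-high], [-round], [-low]: /e/ (mid front unrounded tense vowel), /ɛ/ (mid front unrounded lax vowel), /ʌ/ (mid back unrounded lax vowel), /ə/ (mid central vowel (schwa)) satisfy every feature; every other segment in the inventory fails at least one.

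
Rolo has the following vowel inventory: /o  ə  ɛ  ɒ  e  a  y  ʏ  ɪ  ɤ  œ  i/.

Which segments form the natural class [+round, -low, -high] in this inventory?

Checking each segment against [+round], [-low], [-high]: /o/ (mid back rounded tense vowel), /œ/ (mid front rounded lax vowel) satisfy every feature; every other segment in the inventory fails at least one.

o, œ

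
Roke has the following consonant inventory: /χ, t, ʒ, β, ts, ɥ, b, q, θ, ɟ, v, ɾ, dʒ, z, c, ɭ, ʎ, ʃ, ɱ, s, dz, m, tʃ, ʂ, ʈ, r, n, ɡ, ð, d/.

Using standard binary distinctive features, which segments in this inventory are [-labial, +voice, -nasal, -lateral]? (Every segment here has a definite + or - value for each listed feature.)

The [-labial] segments are /χ, t, ʒ, ts, q, θ, ɟ, ɾ, dʒ, z, c, ɭ, ʎ, ʃ, s, dz, tʃ, ʂ, ʈ, r, n, ɡ, ð, d/.
Then [+voice] gives /ʒ, ɟ, ɾ, dʒ, z, ɭ, ʎ, dz, r, n, ɡ, ð, d/.
Intersecting with [-nasal] gives /ʒ, ɟ, ɾ, dʒ, z, ɭ, ʎ, dz, r, ɡ, ð, d/.
Then [-lateral] leaves /ʒ, ɟ, ɾ, dʒ, z, dz, r, ɡ, ð, d/.

ʒ, ɟ, ɾ, dʒ, z, dz, r, ɡ, ð, d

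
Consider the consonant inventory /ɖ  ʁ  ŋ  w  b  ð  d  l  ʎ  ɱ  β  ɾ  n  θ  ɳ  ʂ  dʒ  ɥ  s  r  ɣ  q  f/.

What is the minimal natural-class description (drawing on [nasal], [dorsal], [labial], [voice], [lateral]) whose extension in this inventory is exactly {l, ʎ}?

Every target segment is [+lateral] and no other inventory member is, so one feature is enough.

[+lateral]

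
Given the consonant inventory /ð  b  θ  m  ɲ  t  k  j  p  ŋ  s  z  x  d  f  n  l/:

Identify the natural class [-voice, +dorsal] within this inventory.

Eliminate segments failing any feature: /ð, b, m, ɲ, j, ŋ, z, d, n, l/ are [+voice]; /θ, t, p, s, f/ are [-dorsal]. The remaining /k, x/ satisfy [-voice], [+dorsal].

k, x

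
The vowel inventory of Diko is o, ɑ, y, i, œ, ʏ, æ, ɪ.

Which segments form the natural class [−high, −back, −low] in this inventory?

Among the inventory, the [−high] segments are /o, ɑ, œ, æ/.
Of those, [−back] gives /œ, æ/.
Within that set, [−low] leaves /œ/.

œ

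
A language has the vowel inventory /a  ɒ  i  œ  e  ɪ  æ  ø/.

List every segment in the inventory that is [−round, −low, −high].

e

Checking each segment against [−round], [−low], [−high]: /e/ (mid front unrounded tense vowel) satisfies every feature; every other segment in the inventory fails at least one.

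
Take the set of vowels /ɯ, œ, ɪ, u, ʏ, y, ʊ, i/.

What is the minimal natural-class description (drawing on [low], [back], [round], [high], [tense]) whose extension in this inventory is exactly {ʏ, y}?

Every target segment is [+high], [−back], [+round]; each remaining inventory member fails at least one of these. Each conjunct is needed — [−back, +round] alone would also admit /œ/; [+high, +round] alone would also admit /u, ʊ/; [+high, −back] alone would also admit /ɪ, i/ — and no other combination of two listed features has exactly this extension, so three is the minimum.

[+high, −back, +round]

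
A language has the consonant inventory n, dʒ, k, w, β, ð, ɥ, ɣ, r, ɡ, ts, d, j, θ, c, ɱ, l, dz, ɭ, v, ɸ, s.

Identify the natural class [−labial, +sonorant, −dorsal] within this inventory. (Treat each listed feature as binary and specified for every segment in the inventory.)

n, r, l, ɭ

Eliminate segments failing any feature: /dʒ, k, ð, ɣ, ɡ, ts, d, θ, c, dz, s/ are [−sonorant]; /w, β, ɥ, ɱ, v, ɸ/ are [+labial]; /j/ is [+dorsal]. The remaining /n, r, l, ɭ/ satisfy [−labial], [+sonorant], [−dorsal].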